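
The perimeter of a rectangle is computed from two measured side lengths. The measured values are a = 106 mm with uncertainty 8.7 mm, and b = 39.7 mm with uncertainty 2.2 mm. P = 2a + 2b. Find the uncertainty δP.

17.9 mm

P is a linear combination, so absolute uncertainties add in quadrature:
  (2·δa)² = 303;  (2·δb)² = 19.4
δP = √(322) = 17.9 mm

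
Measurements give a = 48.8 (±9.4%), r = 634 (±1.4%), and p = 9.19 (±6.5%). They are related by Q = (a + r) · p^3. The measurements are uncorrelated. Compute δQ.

Let u = a + r = 683. δu = √(δa² + δr²) = √(21.0 + 78.8) = 9.99, so δu/u = 0.0146.
Q is then a monomial in u, p:
δQ/Q = √((δu/u)² + (3·δp/p)²) = √(0.000214 + 0.0380) = 0.196
Q = 5.3e+05, so δQ = 0.196 × 5.3e+05 = 1.04e+05.

1.04e+05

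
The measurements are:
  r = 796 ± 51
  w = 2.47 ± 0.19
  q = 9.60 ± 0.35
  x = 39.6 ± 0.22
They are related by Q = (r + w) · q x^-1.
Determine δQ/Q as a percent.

7.38%

Let u = r + w = 798. δu = √(δr² + δw²) = √(2600 + 0.0361) = 51.0, so δu/u = 0.0639.
Q is then a monomial in u, q, x:
δQ/Q = √((δu/u)² + (1·δq/q)² + (-1·δx/x)²) = √(0.00408 + 0.00133 + 3.09e-05) = 0.0738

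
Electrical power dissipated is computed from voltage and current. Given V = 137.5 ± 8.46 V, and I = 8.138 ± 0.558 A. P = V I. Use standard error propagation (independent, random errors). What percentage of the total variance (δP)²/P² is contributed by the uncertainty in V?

(δP/P)² = (1·δV/V)² + (1·δI/I)²
  V term: (1×0.0615)² = 0.00379
  I term: (1×0.0686)² = 0.00470
Total = 0.00849. Share from V = 0.00379/0.00849 = 0.446.

44.6%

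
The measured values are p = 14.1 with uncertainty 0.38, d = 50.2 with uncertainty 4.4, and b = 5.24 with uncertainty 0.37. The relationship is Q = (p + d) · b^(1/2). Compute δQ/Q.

Let u = p + d = 64.3. δu = √(δp² + δd²) = √(0.144 + 19.4) = 4.42, so δu/u = 0.0687.
Q is then a monomial in u, b:
δQ/Q = √((δu/u)² + (½·δb/b)²) = √(0.00472 + 0.00125) = 0.0772

0.0772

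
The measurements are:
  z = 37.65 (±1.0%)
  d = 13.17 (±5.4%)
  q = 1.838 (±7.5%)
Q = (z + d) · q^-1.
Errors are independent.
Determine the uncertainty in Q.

2.12

Let u = z + d = 50.82. δu = √(δz² + δd²) = √(0.142 + 0.506) = 0.805, so δu/u = 0.0158.
Q is then a monomial in u, q:
δQ/Q = √((δu/u)² + (-1·δq/q)²) = √(0.000251 + 0.00562) = 0.0767
Q = 27.65, so δQ = 0.0767 × 27.65 = 2.12.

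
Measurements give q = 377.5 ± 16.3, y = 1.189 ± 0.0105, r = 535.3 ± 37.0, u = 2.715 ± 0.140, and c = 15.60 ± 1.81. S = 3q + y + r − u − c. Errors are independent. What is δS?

Sums and differences: (δS)² = Σ (cᵢ δxᵢ)².
  (3·δq)² = 2390;  (δy)² = 0.000110;  (δr)² = 1370;  (δu)² = 0.0196;  (δc)² = 3.28
δS = √(3760) = 61.3

61.3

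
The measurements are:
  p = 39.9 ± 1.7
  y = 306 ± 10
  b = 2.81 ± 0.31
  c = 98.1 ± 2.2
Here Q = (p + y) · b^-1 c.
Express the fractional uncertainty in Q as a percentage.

Let u = p + y = 346. δu = √(δp² + δy²) = √(2.89 + 100) = 10.1, so δu/u = 0.0293.
Q is then a monomial in u, b, c:
δQ/Q = √((δu/u)² + (-1·δb/b)² + (1·δc/c)²) = √(0.000860 + 0.0122 + 0.000503) = 0.116

11.6%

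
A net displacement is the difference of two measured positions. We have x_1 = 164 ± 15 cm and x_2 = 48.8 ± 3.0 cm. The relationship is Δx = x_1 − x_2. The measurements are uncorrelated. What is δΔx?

15.3 cm

Sums and differences: (δΔx)² = Σ (cᵢ δxᵢ)².
  (δx_1)² = 225;  (δx_2)² = 9.00
δΔx = √(234) = 15.3 cm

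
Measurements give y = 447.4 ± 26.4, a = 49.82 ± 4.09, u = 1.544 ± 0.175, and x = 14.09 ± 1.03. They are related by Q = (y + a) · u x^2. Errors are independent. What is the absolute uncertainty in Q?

Let w = y + a = 497.2. δw = √(δy² + δa²) = √(697 + 16.7) = 26.7, so δw/w = 0.0537.
Q is then a monomial in w, u, x:
δQ/Q = √((δw/w)² + (1·δu/u)² + (2·δx/x)²) = √(0.00289 + 0.0128 + 0.0214) = 0.193
Q = 152400, so δQ = 0.193 × 152400 = 29400.

29400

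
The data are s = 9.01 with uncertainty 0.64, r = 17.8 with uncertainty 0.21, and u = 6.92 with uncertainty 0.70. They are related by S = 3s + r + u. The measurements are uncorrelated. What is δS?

For a sum/difference, combine absolute errors in quadrature:
  (3·δs)² = 3.69;  (δr)² = 0.0441;  (δu)² = 0.490
δS = √(4.22) = 2.05

2.05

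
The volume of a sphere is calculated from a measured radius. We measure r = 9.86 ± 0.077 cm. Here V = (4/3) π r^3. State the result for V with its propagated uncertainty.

4020 ± 94.1 cm^3

V ∝ r^3, so δV/V = |3| · δr/r = 3 × 0.00781 = 0.0234.
V = 4020 cm^3, so δV = 0.0234 × 4020 = 94.1 cm^3.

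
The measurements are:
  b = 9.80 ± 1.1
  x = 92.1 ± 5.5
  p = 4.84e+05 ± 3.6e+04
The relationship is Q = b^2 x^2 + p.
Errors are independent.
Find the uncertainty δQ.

Let w = b^2·x^2 = 8.15e+05. δw/w = √((2·δb/b)² + (2·δx/x)²) = √(0.0504 + 0.0143) = 0.254, so δw = 2.07e+05.
Q = w + p: δQ = √(δw² + δp²) = √(4.29e+10 + 1.3e+09) = 2.1e+05

2.1e+05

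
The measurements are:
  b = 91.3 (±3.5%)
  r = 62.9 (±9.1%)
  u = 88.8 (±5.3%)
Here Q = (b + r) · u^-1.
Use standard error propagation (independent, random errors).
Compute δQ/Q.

Let w = b + r = 154. δw = √(δb² + δr²) = √(10.2 + 32.8) = 6.56, so δw/w = 0.0425.
Q is then a monomial in w, u:
δQ/Q = √((δw/w)² + (-1·δu/u)²) = √(0.00181 + 0.00281) = 0.0679

0.0679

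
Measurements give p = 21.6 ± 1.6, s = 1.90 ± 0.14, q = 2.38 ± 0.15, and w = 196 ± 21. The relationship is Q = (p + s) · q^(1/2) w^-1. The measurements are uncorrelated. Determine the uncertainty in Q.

Let u = p + s = 23.5. δu = √(δp² + δs²) = √(2.56 + 0.0196) = 1.61, so δu/u = 0.0683.
Q is then a monomial in u, q, w:
δQ/Q = √((δu/u)² + (½·δq/q)² + (-1·δw/w)²) = √(0.00467 + 0.000993 + 0.0115) = 0.131
Q = 0.185, so δQ = 0.131 × 0.185 = 0.0242.

0.0242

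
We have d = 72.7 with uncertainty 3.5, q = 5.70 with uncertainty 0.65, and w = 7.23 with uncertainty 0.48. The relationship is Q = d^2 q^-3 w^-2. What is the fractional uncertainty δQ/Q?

0.379

Q is a product of powers, so relative uncertainties combine in quadrature:
  (2·δd/d)² = (2×0.0481)² = 0.00927;  (-3·δq/q)² = (-3×0.114)² = 0.117;  (-2·δw/w)² = (-2×0.0664)² = 0.0176
δQ/Q = √(0.144) = 0.379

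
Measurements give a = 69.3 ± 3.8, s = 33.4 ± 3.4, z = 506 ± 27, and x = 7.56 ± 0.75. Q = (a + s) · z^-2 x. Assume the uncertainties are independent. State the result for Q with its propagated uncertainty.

0.00303 ± 0.000467

Let u = a + s = 103. δu = √(δa² + δs²) = √(14.4 + 11.6) = 5.10, so δu/u = 0.0496.
Q is then a monomial in u, z, x:
δQ/Q = √((δu/u)² + (-2·δz/z)² + (1·δx/x)²) = √(0.00247 + 0.0114 + 0.00984) = 0.154
Q = 0.00303, so δQ = 0.154 × 0.00303 = 0.000467.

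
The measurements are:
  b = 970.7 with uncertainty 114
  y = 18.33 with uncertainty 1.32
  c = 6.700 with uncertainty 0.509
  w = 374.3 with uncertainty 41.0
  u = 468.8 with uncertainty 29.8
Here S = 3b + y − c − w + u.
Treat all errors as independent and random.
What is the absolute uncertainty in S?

346

For a sum/difference, combine absolute errors in quadrature:
  (3·δb)² = 1.17e+05;  (δy)² = 1.74;  (δc)² = 0.259;  (δw)² = 1680;  (δu)² = 888
δS = √(1.2e+05) = 346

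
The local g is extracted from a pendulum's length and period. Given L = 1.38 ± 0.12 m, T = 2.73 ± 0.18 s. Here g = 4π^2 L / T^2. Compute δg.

Products/powers → add relative errors in quadrature, weighted by exponent:
  (1·δL/L)² = (1×0.0870)² = 0.00756;  (-2·δT/T)² = (-2×0.0659)² = 0.0174
δg/g = √(0.0250) = 0.158
g = 7.31 m/s^2, so δg = 0.158 × 7.31 = 1.15 m/s^2.

1.15 m/s^2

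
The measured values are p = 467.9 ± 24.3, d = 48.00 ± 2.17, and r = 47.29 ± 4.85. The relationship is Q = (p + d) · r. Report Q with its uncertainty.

Let u = p + d = 515.9. δu = √(δp² + δd²) = √(590 + 4.71) = 24.4, so δu/u = 0.0473.
Q is then a monomial in u, r:
δQ/Q = √((δu/u)² + (1·δr/r)²) = √(0.00224 + 0.0105) = 0.113
Q = 24400, so δQ = 0.113 × 24400 = 2760.

24400 ± 2760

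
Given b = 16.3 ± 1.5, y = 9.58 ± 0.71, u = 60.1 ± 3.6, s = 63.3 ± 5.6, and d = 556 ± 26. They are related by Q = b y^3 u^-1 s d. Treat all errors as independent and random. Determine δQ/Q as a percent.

Products/powers → add relative errors in quadrature, weighted by exponent:
  (1·δb/b)² = (1×0.0920)² = 0.00847;  (3·δy/y)² = (3×0.0741)² = 0.0494;  (-1·δu/u)² = (-1×0.0599)² = 0.00359;  (1·δs/s)² = (1×0.0885)² = 0.00783;  (1·δd/d)² = (1×0.0468)² = 0.00219
δQ/Q = √(0.0715) = 0.267

26.7%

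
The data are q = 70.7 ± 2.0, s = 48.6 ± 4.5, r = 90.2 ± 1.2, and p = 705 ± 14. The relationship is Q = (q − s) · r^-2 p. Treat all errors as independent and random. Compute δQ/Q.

0.225

Let u = q − s = 22.1. δu = √(δq² + δs²) = √(4.00 + 20.2) = 4.92, so δu/u = 0.223.
Q is then a monomial in u, r, p:
δQ/Q = √((δu/u)² + (-2·δr/r)² + (1·δp/p)²) = √(0.0497 + 0.000708 + 0.000394) = 0.225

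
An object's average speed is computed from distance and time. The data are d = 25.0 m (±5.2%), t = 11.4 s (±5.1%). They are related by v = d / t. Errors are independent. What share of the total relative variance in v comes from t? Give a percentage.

49.0%

(δv/v)² = (1·δd/d)² + (-1·δt/t)²
  d term: (1×0.0520)² = 0.00270
  t term: (-1×0.0510)² = 0.00260
Total = 0.00531. Share from t = 0.00260/0.00531 = 0.490.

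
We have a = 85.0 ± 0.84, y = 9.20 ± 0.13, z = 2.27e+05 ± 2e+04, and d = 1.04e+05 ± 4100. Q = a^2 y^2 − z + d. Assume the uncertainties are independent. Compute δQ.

29400

Let p = a^2·y^2 = 6.12e+05. δp/p = √((2·δa/a)² + (2·δy/y)²) = √(0.000391 + 0.000799) = 0.0345, so δp = 21100.
Q = p − z + d: δQ = √(δp² + δz² + δd²) = √(4.45e+08 + 4e+08 + 1.68e+07) = 29400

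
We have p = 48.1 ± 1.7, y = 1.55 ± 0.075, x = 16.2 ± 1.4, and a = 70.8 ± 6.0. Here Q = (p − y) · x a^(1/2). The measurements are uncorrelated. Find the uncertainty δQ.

653

Let u = p − y = 46.6. δu = √(δp² + δy²) = √(2.89 + 0.00562) = 1.70, so δu/u = 0.0366.
Q is then a monomial in u, x, a:
δQ/Q = √((δu/u)² + (1·δx/x)² + (½·δa/a)²) = √(0.00134 + 0.00747 + 0.00180) = 0.103
Q = 6350, so δQ = 0.103 × 6350 = 653.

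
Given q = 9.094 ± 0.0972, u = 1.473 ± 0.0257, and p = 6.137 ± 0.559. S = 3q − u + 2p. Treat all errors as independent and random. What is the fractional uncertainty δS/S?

Sums and differences: (δS)² = Σ (cᵢ δxᵢ)².
  (3·δq)² = 0.0850;  (δu)² = 0.000660;  (2·δp)² = 1.25
δS = √(1.34) = 1.16
S = 38.08, so δS/S = 1.16/38.08 = 0.0303.

0.0303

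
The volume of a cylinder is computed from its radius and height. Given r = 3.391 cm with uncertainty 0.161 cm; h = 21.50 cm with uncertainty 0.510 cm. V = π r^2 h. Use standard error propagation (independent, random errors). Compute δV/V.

0.0979

Each factor contributes (exponent × relative error)² to (δV/V)²:
  (2·δr/r)² = (2×0.0475)² = 0.00902;  (1·δh/h)² = (1×0.0237)² = 0.000563
δV/V = √(0.00958) = 0.0979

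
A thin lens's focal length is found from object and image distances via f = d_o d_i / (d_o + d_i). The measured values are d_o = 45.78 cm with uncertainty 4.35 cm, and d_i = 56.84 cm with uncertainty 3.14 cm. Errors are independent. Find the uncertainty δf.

1.47 cm

∂f/∂d_o = (d_i/(d_o+d_i))² = 0.307;  ∂f/∂d_i = (d_o/(d_o+d_i))² = 0.199
δf = √((∂f/∂d_o · δd_o)² + (∂f/∂d_i · δd_i)²) = √(1.78 + 0.391) = 1.47 cm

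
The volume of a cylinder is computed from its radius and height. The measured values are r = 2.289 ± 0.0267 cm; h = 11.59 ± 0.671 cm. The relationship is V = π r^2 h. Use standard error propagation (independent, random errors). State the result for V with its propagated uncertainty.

190.8 ± 11.9 cm^3

V is a product of powers, so relative uncertainties combine in quadrature:
  (2·δr/r)² = (2×0.0117)² = 0.000544;  (1·δh/h)² = (1×0.0579)² = 0.00335
δV/V = √(0.00390) = 0.0624
V = 190.8 cm^3, so δV = 0.0624 × 190.8 = 11.9 cm^3.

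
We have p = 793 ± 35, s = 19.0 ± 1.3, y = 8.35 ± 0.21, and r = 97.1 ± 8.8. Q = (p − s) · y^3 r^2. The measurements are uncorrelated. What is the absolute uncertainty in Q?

Let u = p − s = 774. δu = √(δp² + δs²) = √(1220 + 1.69) = 35.0, so δu/u = 0.0453.
Q is then a monomial in u, y, r:
δQ/Q = √((δu/u)² + (3·δy/y)² + (2·δr/r)²) = √(0.00205 + 0.00569 + 0.0329) = 0.201
Q = 4.25e+09, so δQ = 0.201 × 4.25e+09 = 8.56e+08.

8.56e+08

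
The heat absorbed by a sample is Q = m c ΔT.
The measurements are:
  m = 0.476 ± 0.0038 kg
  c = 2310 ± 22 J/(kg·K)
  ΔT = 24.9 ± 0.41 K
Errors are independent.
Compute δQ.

Relative error in a monomial: (δQ/Q)² = Σ (nᵢ · δxᵢ/xᵢ)².
  (1·δm/m)² = (1×0.00798)² = 6.37e-05;  (1·δc/c)² = (1×0.00952)² = 9.07e-05;  (1·δΔT/ΔT)² = (1×0.0165)² = 0.000271
δQ/Q = √(0.000426) = 0.0206
Q = 27400 J, so δQ = 0.0206 × 27400 = 565 J.

565 J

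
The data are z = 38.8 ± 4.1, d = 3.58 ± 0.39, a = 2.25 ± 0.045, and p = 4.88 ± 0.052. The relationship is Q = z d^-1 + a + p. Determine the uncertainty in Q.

Let w = z·d^-1 = 10.8. δw/w = √((1·δz/z)² + (-1·δd/d)²) = √(0.0112 + 0.0119) = 0.152, so δw = 1.64.
Q = w + a + p: δQ = √(δw² + δa² + δp²) = √(2.71 + 0.00202 + 0.00270) = 1.65

1.65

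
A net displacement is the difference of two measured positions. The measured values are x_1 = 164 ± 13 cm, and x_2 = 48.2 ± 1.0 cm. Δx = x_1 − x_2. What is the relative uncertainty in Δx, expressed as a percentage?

Absolute uncertainties add in quadrature for a linear combination:
  (δx_1)² = 169;  (δx_2)² = 1.00
δΔx = √(170) = 13.0 cm
Δx = 116 cm, so δΔx/Δx = 13.0/116 = 0.113.

11.3%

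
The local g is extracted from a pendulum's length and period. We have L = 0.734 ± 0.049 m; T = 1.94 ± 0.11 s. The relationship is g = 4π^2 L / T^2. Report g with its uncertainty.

7.70 ± 1.01 m/s^2

Each factor contributes (exponent × relative error)² to (δg/g)²:
  (1·δL/L)² = (1×0.0668)² = 0.00446;  (-2·δT/T)² = (-2×0.0567)² = 0.0129
δg/g = √(0.0173) = 0.132
g = 7.70 m/s^2, so δg = 0.132 × 7.70 = 1.01 m/s^2.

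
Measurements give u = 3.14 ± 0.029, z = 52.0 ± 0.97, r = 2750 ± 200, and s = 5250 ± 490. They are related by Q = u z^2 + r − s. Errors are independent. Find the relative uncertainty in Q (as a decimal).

Let p = u·z^2 = 8490. δp/p = √((1·δu/u)² + (2·δz/z)²) = √(8.53e-05 + 0.00139) = 0.0384, so δp = 326.
Q = p + r − s: δQ = √(δp² + δr² + δs²) = √(1.06e+05 + 40000 + 2.4e+05) = 622
Q = 5990, so δQ/Q = 622/5990 = 0.104.

0.104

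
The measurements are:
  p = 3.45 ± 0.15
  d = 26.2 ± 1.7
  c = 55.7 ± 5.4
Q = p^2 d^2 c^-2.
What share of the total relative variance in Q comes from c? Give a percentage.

(δQ/Q)² = (2·δp/p)² + (2·δd/d)² + (-2·δc/c)²
  p term: (2×0.0435)² = 0.00756
  d term: (2×0.0649)² = 0.0168
  c term: (-2×0.0969)² = 0.0376
Total = 0.0620. Share from c = 0.0376/0.0620 = 0.606.

60.6%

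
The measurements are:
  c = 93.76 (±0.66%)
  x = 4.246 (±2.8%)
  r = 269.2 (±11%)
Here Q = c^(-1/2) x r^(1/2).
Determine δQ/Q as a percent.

6.18%

Each factor contributes (exponent × relative error)² to (δQ/Q)²:
  (−½·δc/c)² = (-0.5×0.00660)² = 1.09e-05;  (1·δx/x)² = (1×0.0280)² = 0.000784;  (½·δr/r)² = (0.5×0.110)² = 0.00302
δQ/Q = √(0.00382) = 0.0618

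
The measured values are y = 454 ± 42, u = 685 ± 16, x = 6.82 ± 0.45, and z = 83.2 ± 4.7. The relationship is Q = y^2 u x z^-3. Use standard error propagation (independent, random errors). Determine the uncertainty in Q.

436

Each factor contributes (exponent × relative error)² to (δQ/Q)²:
  (2·δy/y)² = (2×0.0925)² = 0.0342;  (1·δu/u)² = (1×0.0234)² = 0.000546;  (1·δx/x)² = (1×0.0660)² = 0.00435;  (-3·δz/z)² = (-3×0.0565)² = 0.0287
δQ/Q = √(0.0679) = 0.260
Q = 1670, so δQ = 0.260 × 1670 = 436.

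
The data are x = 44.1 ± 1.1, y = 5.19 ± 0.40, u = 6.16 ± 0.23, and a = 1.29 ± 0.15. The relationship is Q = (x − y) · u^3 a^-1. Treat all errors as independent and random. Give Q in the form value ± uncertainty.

Let w = x − y = 38.9. δw = √(δx² + δy²) = √(1.21 + 0.160) = 1.17, so δw/w = 0.0301.
Q is then a monomial in w, u, a:
δQ/Q = √((δw/w)² + (3·δu/u)² + (-1·δa/a)²) = √(0.000905 + 0.0125 + 0.0135) = 0.164
Q = 7050, so δQ = 0.164 × 7050 = 1160.

7050 ± 1160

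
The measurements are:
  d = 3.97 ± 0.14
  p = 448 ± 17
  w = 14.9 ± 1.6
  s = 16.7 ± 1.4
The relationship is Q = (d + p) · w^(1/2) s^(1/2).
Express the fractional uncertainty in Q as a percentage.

7.78%

Let u = d + p = 452. δu = √(δd² + δp²) = √(0.0196 + 289) = 17.0, so δu/u = 0.0376.
Q is then a monomial in u, w, s:
δQ/Q = √((δu/u)² + (½·δw/w)² + (½·δs/s)²) = √(0.00141 + 0.00288 + 0.00176) = 0.0778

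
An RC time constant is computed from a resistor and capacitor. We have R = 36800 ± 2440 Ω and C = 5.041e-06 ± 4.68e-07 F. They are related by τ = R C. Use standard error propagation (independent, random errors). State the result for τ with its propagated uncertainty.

0.1855 ± 0.0212 s

Since τ is a product/quotient, work with relative uncertainties:
  (1·δR/R)² = (1×0.0663)² = 0.00440;  (1·δC/C)² = (1×0.0928)² = 0.00862
δτ/τ = √(0.0130) = 0.114
τ = 0.1855 s, so δτ = 0.114 × 0.1855 = 0.0212 s.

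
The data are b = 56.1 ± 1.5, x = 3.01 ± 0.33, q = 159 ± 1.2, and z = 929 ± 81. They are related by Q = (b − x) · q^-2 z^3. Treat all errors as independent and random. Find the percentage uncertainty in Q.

26.4%

Let u = b − x = 53.1. δu = √(δb² + δx²) = √(2.25 + 0.109) = 1.54, so δu/u = 0.0289.
Q is then a monomial in u, q, z:
δQ/Q = √((δu/u)² + (-2·δq/q)² + (3·δz/z)²) = √(0.000837 + 0.000228 + 0.0684) = 0.264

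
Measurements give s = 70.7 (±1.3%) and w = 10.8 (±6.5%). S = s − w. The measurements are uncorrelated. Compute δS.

S is a linear combination, so absolute uncertainties add in quadrature:
  (δs)² = 0.845;  (δw)² = 0.493
δS = √(1.34) = 1.16

1.16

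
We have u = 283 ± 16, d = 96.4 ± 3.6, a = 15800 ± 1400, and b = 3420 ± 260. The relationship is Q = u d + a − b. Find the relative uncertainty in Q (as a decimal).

0.0588

Let p = u·d = 27300. δp/p = √((1·δu/u)² + (1·δd/d)²) = √(0.00320 + 0.00139) = 0.0678, so δp = 1850.
Q = p + a − b: δQ = √(δp² + δa² + δb²) = √(3.42e+06 + 1.96e+06 + 67600) = 2330
Q = 39700, so δQ/Q = 2330/39700 = 0.0588.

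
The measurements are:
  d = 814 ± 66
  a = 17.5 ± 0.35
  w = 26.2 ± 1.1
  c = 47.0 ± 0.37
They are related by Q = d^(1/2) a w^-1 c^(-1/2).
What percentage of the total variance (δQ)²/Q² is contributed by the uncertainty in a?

10.5%

(δQ/Q)² = (½·δd/d)² + (1·δa/a)² + (-1·δw/w)² + (−½·δc/c)²
  d term: (0.5×0.0811)² = 0.00164
  a term: (1×0.0200)² = 0.000400
  w term: (-1×0.0420)² = 0.00176
  c term: (-0.5×0.00787)² = 1.55e-05
Total = 0.00382. Share from a = 0.000400/0.00382 = 0.105.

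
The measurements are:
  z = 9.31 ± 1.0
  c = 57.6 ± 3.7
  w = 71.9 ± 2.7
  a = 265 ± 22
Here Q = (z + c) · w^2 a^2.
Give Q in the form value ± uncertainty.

Let u = z + c = 66.9. δu = √(δz² + δc²) = √(1.00 + 13.7) = 3.83, so δu/u = 0.0573.
Q is then a monomial in u, w, a:
δQ/Q = √((δu/u)² + (2·δw/w)² + (2·δa/a)²) = √(0.00328 + 0.00564 + 0.0276) = 0.191
Q = 2.43e+10, so δQ = 0.191 × 2.43e+10 = 4.64e+09.

(2.43 ± 0.464) × 10^10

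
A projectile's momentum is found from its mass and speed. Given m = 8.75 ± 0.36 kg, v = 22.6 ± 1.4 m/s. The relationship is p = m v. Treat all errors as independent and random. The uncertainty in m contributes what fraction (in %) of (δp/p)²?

(δp/p)² = (1·δm/m)² + (1·δv/v)²
  m term: (1×0.0411)² = 0.00169
  v term: (1×0.0619)² = 0.00384
Total = 0.00553. Share from m = 0.00169/0.00553 = 0.306.

30.6%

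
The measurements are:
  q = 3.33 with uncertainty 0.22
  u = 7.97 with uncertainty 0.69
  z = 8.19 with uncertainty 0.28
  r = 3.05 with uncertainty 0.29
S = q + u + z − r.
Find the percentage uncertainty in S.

For a sum/difference, combine absolute errors in quadrature:
  (δq)² = 0.0484;  (δu)² = 0.476;  (δz)² = 0.0784;  (δr)² = 0.0841
δS = √(0.687) = 0.829
S = 16.4, so δS/S = 0.829/16.4 = 0.0504.

5.04%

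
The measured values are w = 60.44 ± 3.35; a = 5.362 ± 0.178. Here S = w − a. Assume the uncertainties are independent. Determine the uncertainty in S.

Absolute uncertainties add in quadrature for a linear combination:
  (δw)² = 11.2;  (δa)² = 0.0317
δS = √(11.3) = 3.35

3.35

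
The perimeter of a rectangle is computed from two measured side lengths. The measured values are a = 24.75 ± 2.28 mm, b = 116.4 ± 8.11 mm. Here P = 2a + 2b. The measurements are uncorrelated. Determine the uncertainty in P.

Sums and differences: (δP)² = Σ (cᵢ δxᵢ)².
  (2·δa)² = 20.8;  (2·δb)² = 263
δP = √(284) = 16.8 mm

16.8 mm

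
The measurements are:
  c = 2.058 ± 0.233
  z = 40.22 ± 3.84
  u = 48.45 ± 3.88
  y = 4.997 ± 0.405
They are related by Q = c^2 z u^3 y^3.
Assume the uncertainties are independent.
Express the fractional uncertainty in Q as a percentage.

42.1%

Relative error in a monomial: (δQ/Q)² = Σ (nᵢ · δxᵢ/xᵢ)².
  (2·δc/c)² = (2×0.113)² = 0.0513;  (1·δz/z)² = (1×0.0955)² = 0.00912;  (3·δu/u)² = (3×0.0801)² = 0.0577;  (3·δy/y)² = (3×0.0810)² = 0.0591
δQ/Q = √(0.177) = 0.421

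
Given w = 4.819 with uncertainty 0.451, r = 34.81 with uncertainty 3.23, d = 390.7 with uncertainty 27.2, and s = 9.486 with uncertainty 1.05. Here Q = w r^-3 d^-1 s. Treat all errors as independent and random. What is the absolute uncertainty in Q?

Q is a product of powers, so relative uncertainties combine in quadrature:
  (1·δw/w)² = (1×0.0936)² = 0.00876;  (-3·δr/r)² = (-3×0.0928)² = 0.0775;  (-1·δd/d)² = (-1×0.0696)² = 0.00485;  (1·δs/s)² = (1×0.111)² = 0.0123
δQ/Q = √(0.103) = 0.321
Q = 2.774e-06, so δQ = 0.321 × 2.774e-06 = 8.92e-07.

8.92e-07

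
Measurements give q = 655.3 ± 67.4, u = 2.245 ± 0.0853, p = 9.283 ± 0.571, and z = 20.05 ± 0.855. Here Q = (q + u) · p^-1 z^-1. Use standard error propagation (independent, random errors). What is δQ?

Let w = q + u = 657.5. δw = √(δq² + δu²) = √(4540 + 0.00728) = 67.4, so δw/w = 0.103.
Q is then a monomial in w, p, z:
δQ/Q = √((δw/w)² + (-1·δp/p)² + (-1·δz/z)²) = √(0.0105 + 0.00378 + 0.00182) = 0.127
Q = 3.533, so δQ = 0.127 × 3.533 = 0.448.

0.448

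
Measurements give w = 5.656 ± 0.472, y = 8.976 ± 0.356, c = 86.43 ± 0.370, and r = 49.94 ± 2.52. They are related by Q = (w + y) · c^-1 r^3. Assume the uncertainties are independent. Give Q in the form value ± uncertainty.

Let u = w + y = 14.63. δu = √(δw² + δy²) = √(0.223 + 0.127) = 0.591, so δu/u = 0.0404.
Q is then a monomial in u, c, r:
δQ/Q = √((δu/u)² + (-1·δc/c)² + (3·δr/r)²) = √(0.00163 + 1.83e-05 + 0.0229) = 0.157
Q = 21090, so δQ = 0.157 × 21090 = 3300.

21090 ± 3300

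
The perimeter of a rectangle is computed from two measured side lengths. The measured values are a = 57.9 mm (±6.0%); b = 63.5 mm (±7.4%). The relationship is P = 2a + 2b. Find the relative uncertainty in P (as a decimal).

Sums and differences: (δP)² = Σ (cᵢ δxᵢ)².
  (2·δa)² = 48.3;  (2·δb)² = 88.3
δP = √(137) = 11.7 mm
P = 243 mm, so δP/P = 11.7/243 = 0.0481.

0.0481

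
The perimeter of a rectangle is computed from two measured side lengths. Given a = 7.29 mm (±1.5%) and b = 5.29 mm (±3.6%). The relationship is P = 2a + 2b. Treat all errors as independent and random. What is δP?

0.439 mm

For a sum/difference, combine absolute errors in quadrature:
  (2·δa)² = 0.0478;  (2·δb)² = 0.145
δP = √(0.193) = 0.439 mm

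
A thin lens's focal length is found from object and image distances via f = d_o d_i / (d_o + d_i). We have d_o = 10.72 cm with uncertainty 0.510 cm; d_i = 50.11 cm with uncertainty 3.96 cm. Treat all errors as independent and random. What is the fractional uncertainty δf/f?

0.0416

∂f/∂d_o = (d_i/(d_o+d_i))² = 0.679;  ∂f/∂d_i = (d_o/(d_o+d_i))² = 0.0311
δf = √((∂f/∂d_o · δd_o)² + (∂f/∂d_i · δd_i)²) = √(0.120 + 0.0151) = 0.367 cm
f = 8.831 cm, so δf/f = 0.367/8.831 = 0.0416.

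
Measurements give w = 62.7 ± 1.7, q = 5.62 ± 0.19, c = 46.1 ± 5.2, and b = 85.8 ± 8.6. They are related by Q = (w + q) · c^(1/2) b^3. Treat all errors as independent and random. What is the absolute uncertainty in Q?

8.99e+07

Let u = w + q = 68.3. δu = √(δw² + δq²) = √(2.89 + 0.0361) = 1.71, so δu/u = 0.0250.
Q is then a monomial in u, c, b:
δQ/Q = √((δu/u)² + (½·δc/c)² + (3·δb/b)²) = √(0.000627 + 0.00318 + 0.0904) = 0.307
Q = 2.93e+08, so δQ = 0.307 × 2.93e+08 = 8.99e+07.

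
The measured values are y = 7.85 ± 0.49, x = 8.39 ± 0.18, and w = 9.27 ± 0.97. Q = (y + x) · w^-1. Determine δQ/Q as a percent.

10.9%

Let u = y + x = 16.2. δu = √(δy² + δx²) = √(0.240 + 0.0324) = 0.522, so δu/u = 0.0321.
Q is then a monomial in u, w:
δQ/Q = √((δu/u)² + (-1·δw/w)²) = √(0.00103 + 0.0109) = 0.109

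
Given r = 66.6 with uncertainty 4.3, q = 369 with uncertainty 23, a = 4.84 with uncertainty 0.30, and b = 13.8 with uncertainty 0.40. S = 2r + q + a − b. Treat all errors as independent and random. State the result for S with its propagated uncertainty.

For a sum/difference, combine absolute errors in quadrature:
  (2·δr)² = 74.0;  (δq)² = 529;  (δa)² = 0.0900;  (δb)² = 0.160
δS = √(603) = 24.6
S = 493.

493 ± 24.6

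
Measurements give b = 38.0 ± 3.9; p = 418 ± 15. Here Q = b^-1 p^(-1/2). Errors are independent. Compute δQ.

Each factor contributes (exponent × relative error)² to (δQ/Q)²:
  (-1·δb/b)² = (-1×0.103)² = 0.0105;  (−½·δp/p)² = (-0.5×0.0359)² = 0.000322
δQ/Q = √(0.0109) = 0.104
Q = 0.00129, so δQ = 0.104 × 0.00129 = 0.000134.

0.000134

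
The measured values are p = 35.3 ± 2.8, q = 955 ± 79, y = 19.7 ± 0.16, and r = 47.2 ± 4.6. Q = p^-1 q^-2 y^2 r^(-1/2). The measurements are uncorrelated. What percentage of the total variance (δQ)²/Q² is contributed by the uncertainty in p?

(δQ/Q)² = (-1·δp/p)² + (-2·δq/q)² + (2·δy/y)² + (−½·δr/r)²
  p term: (-1×0.0793)² = 0.00629
  q term: (-2×0.0827)² = 0.0274
  y term: (2×0.00812)² = 0.000264
  r term: (-0.5×0.0975)² = 0.00237
Total = 0.0363. Share from p = 0.00629/0.0363 = 0.173.

17.3%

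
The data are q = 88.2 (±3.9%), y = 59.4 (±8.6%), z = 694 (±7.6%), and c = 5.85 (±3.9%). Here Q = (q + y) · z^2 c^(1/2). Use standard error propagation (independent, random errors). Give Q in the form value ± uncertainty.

(1.72 ± 0.273) × 10^8

Let u = q + y = 148. δu = √(δq² + δy²) = √(11.8 + 26.1) = 6.16, so δu/u = 0.0417.
Q is then a monomial in u, z, c:
δQ/Q = √((δu/u)² + (2·δz/z)² + (½·δc/c)²) = √(0.00174 + 0.0231 + 0.000380) = 0.159
Q = 1.72e+08, so δQ = 0.159 × 1.72e+08 = 2.73e+07.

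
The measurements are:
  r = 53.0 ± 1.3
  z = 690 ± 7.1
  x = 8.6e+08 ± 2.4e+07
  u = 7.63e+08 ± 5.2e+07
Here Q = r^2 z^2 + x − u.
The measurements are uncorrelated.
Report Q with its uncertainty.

Let p = r^2·z^2 = 1.34e+09. δp/p = √((2·δr/r)² + (2·δz/z)²) = √(0.00241 + 0.000424) = 0.0532, so δp = 7.11e+07.
Q = p + x − u: δQ = √(δp² + δx² + δu²) = √(5.06e+15 + 5.76e+14 + 2.7e+15) = 9.13e+07
Q = 1.43e+09.

(1.43 ± 0.0913) × 10^9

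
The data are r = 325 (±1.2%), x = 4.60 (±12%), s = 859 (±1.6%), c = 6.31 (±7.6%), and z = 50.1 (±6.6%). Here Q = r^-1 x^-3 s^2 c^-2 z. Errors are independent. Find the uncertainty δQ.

11.7

Since Q is a product/quotient, work with relative uncertainties:
  (-1·δr/r)² = (-1×0.0120)² = 0.000144;  (-3·δx/x)² = (-3×0.120)² = 0.130;  (2·δs/s)² = (2×0.0160)² = 0.00102;  (-2·δc/c)² = (-2×0.0760)² = 0.0231;  (1·δz/z)² = (1×0.0660)² = 0.00436
δQ/Q = √(0.158) = 0.398
Q = 29.4, so δQ = 0.398 × 29.4 = 11.7.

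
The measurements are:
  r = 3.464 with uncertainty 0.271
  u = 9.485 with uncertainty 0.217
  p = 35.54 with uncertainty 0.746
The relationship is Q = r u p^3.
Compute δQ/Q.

Q is a product of powers, so relative uncertainties combine in quadrature:
  (1·δr/r)² = (1×0.0782)² = 0.00612;  (1·δu/u)² = (1×0.0229)² = 0.000523;  (3·δp/p)² = (3×0.0210)² = 0.00397
δQ/Q = √(0.0106) = 0.103

0.103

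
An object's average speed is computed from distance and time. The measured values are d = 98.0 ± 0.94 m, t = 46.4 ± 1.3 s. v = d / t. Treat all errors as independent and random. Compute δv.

v is a product of powers, so relative uncertainties combine in quadrature:
  (1·δd/d)² = (1×0.00959)² = 9.2e-05;  (-1·δt/t)² = (-1×0.0280)² = 0.000785
δv/v = √(0.000877) = 0.0296
v = 2.11 m/s, so δv = 0.0296 × 2.11 = 0.0625 m/s.

0.0625 m/s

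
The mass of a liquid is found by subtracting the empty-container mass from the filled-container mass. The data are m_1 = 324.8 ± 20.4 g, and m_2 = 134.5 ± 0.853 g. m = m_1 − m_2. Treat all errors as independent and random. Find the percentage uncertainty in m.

Absolute uncertainties add in quadrature for a linear combination:
  (δm_1)² = 416;  (δm_2)² = 0.728
δm = √(417) = 20.4 g
m = 190.3 g, so δm/m = 20.4/190.3 = 0.107.

10.7%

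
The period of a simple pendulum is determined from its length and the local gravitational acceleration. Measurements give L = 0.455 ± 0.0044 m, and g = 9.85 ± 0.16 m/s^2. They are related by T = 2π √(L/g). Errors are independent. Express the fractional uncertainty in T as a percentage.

0.945%

T is a product of powers, so relative uncertainties combine in quadrature:
  (½·δL/L)² = (0.5×0.00967)² = 2.34e-05;  (−½·δg/g)² = (-0.5×0.0162)² = 6.6e-05
δT/T = √(8.93e-05) = 0.00945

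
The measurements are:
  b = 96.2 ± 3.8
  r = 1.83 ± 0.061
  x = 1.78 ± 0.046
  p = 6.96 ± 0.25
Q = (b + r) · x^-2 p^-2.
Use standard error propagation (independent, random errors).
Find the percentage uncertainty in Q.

9.66%

Let u = b + r = 98.0. δu = √(δb² + δr²) = √(14.4 + 0.00372) = 3.80, so δu/u = 0.0388.
Q is then a monomial in u, x, p:
δQ/Q = √((δu/u)² + (-2·δx/x)² + (-2·δp/p)²) = √(0.00150 + 0.00267 + 0.00516) = 0.0966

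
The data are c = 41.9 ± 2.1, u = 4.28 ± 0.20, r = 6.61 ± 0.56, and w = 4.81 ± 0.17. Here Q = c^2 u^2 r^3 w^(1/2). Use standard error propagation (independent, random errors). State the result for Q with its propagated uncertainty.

(2.04 ± 0.589) × 10^7

Each factor contributes (exponent × relative error)² to (δQ/Q)²:
  (2·δc/c)² = (2×0.0501)² = 0.0100;  (2·δu/u)² = (2×0.0467)² = 0.00873;  (3·δr/r)² = (3×0.0847)² = 0.0646;  (½·δw/w)² = (0.5×0.0353)² = 0.000312
δQ/Q = √(0.0837) = 0.289
Q = 2.04e+07, so δQ = 0.289 × 2.04e+07 = 5.89e+06.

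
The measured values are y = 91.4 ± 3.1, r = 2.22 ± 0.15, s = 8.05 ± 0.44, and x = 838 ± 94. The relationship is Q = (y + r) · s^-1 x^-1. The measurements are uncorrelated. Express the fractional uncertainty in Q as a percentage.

Let u = y + r = 93.6. δu = √(δy² + δr²) = √(9.61 + 0.0225) = 3.10, so δu/u = 0.0332.
Q is then a monomial in u, s, x:
δQ/Q = √((δu/u)² + (-1·δs/s)² + (-1·δx/x)²) = √(0.00110 + 0.00299 + 0.0126) = 0.129

12.9%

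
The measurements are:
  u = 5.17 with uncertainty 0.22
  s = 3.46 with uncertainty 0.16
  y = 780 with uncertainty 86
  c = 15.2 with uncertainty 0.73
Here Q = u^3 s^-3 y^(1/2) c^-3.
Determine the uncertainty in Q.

Each factor contributes (exponent × relative error)² to (δQ/Q)²:
  (3·δu/u)² = (3×0.0426)² = 0.0163;  (-3·δs/s)² = (-3×0.0462)² = 0.0192;  (½·δy/y)² = (0.5×0.110)² = 0.00304;  (-3·δc/c)² = (-3×0.0480)² = 0.0208
δQ/Q = √(0.0593) = 0.244
Q = 0.0265, so δQ = 0.244 × 0.0265 = 0.00646.

0.00646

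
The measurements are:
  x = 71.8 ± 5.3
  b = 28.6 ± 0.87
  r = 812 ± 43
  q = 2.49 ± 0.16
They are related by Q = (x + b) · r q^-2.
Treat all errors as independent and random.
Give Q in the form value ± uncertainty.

13100 ± 1960

Let u = x + b = 100. δu = √(δx² + δb²) = √(28.1 + 0.757) = 5.37, so δu/u = 0.0535.
Q is then a monomial in u, r, q:
δQ/Q = √((δu/u)² + (1·δr/r)² + (-2·δq/q)²) = √(0.00286 + 0.00280 + 0.0165) = 0.149
Q = 13100, so δQ = 0.149 × 13100 = 1960.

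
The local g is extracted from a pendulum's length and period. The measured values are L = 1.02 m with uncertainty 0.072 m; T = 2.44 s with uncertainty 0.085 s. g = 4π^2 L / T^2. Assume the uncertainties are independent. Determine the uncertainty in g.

Relative error in a monomial: (δg/g)² = Σ (nᵢ · δxᵢ/xᵢ)².
  (1·δL/L)² = (1×0.0706)² = 0.00498;  (-2·δT/T)² = (-2×0.0348)² = 0.00485
δg/g = √(0.00984) = 0.0992
g = 6.76 m/s^2, so δg = 0.0992 × 6.76 = 0.671 m/s^2.

0.671 m/s^2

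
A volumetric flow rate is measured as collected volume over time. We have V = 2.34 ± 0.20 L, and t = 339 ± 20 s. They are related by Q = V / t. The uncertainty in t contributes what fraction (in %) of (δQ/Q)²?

32.3%

(δQ/Q)² = (1·δV/V)² + (-1·δt/t)²
  V term: (1×0.0855)² = 0.00731
  t term: (-1×0.0590)² = 0.00348
Total = 0.0108. Share from t = 0.00348/0.0108 = 0.323.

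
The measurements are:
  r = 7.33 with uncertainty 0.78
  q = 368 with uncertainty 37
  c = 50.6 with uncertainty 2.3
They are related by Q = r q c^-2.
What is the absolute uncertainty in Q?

Since Q is a product/quotient, work with relative uncertainties:
  (1·δr/r)² = (1×0.106)² = 0.0113;  (1·δq/q)² = (1×0.101)² = 0.0101;  (-2·δc/c)² = (-2×0.0455)² = 0.00826
δQ/Q = √(0.0297) = 0.172
Q = 1.05, so δQ = 0.172 × 1.05 = 0.182.

0.182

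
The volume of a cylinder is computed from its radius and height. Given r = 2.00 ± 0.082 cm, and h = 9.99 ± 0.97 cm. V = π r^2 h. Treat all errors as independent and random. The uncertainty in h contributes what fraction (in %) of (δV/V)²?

58.4%

(δV/V)² = (2·δr/r)² + (1·δh/h)²
  r term: (2×0.0410)² = 0.00672
  h term: (1×0.0971)² = 0.00943
Total = 0.0162. Share from h = 0.00943/0.0162 = 0.584.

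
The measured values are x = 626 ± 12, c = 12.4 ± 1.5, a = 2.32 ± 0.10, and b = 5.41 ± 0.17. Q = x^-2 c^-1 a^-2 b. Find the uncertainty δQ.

Q is a product of powers, so relative uncertainties combine in quadrature:
  (-2·δx/x)² = (-2×0.0192)² = 0.00147;  (-1·δc/c)² = (-1×0.121)² = 0.0146;  (-2·δa/a)² = (-2×0.0431)² = 0.00743;  (1·δb/b)² = (1×0.0314)² = 0.000987
δQ/Q = √(0.0245) = 0.157
Q = 2.07e-07, so δQ = 0.157 × 2.07e-07 = 3.24e-08.

3.24e-08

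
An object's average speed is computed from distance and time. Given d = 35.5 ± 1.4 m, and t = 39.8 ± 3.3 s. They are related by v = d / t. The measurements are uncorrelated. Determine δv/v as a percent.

v is a product of powers, so relative uncertainties combine in quadrature:
  (1·δd/d)² = (1×0.0394)² = 0.00156;  (-1·δt/t)² = (-1×0.0829)² = 0.00687
δv/v = √(0.00843) = 0.0918

9.18%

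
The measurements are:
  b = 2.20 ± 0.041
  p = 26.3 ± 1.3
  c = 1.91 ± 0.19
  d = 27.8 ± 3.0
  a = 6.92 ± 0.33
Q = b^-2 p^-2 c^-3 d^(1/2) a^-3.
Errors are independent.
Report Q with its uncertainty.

(6.82 ± 2.40) × 10^-7

Since Q is a product/quotient, work with relative uncertainties:
  (-2·δb/b)² = (-2×0.0186)² = 0.00139;  (-2·δp/p)² = (-2×0.0494)² = 0.00977;  (-3·δc/c)² = (-3×0.0995)² = 0.0891;  (½·δd/d)² = (0.5×0.108)² = 0.00291;  (-3·δa/a)² = (-3×0.0477)² = 0.0205
δQ/Q = √(0.124) = 0.352
Q = 6.82e-07, so δQ = 0.352 × 6.82e-07 = 2.4e-07.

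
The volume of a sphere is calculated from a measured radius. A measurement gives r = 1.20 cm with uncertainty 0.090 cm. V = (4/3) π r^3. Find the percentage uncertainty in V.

Since V is a product/quotient, work with relative uncertainties:
  (3·δr/r)² = (3×0.0750)² = 0.0506
δV/V = √(0.0506) = 0.225

22.5%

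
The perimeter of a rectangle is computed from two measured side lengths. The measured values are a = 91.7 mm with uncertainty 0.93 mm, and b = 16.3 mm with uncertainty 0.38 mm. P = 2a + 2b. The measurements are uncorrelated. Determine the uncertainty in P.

2.01 mm

Each term contributes (cᵢ δxᵢ)² to (δP)²:
  (2·δa)² = 3.46;  (2·δb)² = 0.578
δP = √(4.04) = 2.01 mm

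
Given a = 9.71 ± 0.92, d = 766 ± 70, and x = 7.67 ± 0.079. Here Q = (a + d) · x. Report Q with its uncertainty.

Let u = a + d = 776. δu = √(δa² + δd²) = √(0.846 + 4900) = 70.0, so δu/u = 0.0902.
Q is then a monomial in u, x:
δQ/Q = √((δu/u)² + (1·δx/x)²) = √(0.00814 + 0.000106) = 0.0908
Q = 5950, so δQ = 0.0908 × 5950 = 540.

5950 ± 540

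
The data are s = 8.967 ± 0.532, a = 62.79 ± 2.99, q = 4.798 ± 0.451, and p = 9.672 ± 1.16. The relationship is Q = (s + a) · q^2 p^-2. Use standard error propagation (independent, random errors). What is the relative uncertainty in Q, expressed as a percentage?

Let u = s + a = 71.76. δu = √(δs² + δa²) = √(0.283 + 8.94) = 3.04, so δu/u = 0.0423.
Q is then a monomial in u, q, p:
δQ/Q = √((δu/u)² + (2·δq/q)² + (-2·δp/p)²) = √(0.00179 + 0.0353 + 0.0575) = 0.308

30.8%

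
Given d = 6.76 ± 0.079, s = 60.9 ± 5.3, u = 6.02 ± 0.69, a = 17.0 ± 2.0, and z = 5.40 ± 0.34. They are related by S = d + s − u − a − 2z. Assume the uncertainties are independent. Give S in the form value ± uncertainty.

Sums and differences: (δS)² = Σ (cᵢ δxᵢ)².
  (δd)² = 0.00624;  (δs)² = 28.1;  (δu)² = 0.476;  (δa)² = 4.00;  (2·δz)² = 0.462
δS = √(33.0) = 5.75
S = 33.8.

33.8 ± 5.75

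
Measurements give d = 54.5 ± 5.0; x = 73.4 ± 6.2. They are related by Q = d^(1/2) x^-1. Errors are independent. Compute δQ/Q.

Products/powers → add relative errors in quadrature, weighted by exponent:
  (½·δd/d)² = (0.5×0.0917)² = 0.00210;  (-1·δx/x)² = (-1×0.0845)² = 0.00713
δQ/Q = √(0.00924) = 0.0961

0.0961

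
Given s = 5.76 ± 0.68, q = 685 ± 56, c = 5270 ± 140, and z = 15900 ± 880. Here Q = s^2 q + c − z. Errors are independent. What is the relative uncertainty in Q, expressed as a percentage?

Let p = s^2·q = 22700. δp/p = √((2·δs/s)² + (1·δq/q)²) = √(0.0557 + 0.00668) = 0.250, so δp = 5680.
Q = p + c − z: δQ = √(δp² + δc² + δz²) = √(3.22e+07 + 19600 + 7.74e+05) = 5750
Q = 12100, so δQ/Q = 5750/12100 = 0.475.

47.5%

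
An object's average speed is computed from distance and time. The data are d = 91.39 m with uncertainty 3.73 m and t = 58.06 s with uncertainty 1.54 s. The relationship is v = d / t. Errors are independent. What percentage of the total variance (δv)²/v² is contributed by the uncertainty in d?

70.3%

(δv/v)² = (1·δd/d)² + (-1·δt/t)²
  d term: (1×0.0408)² = 0.00167
  t term: (-1×0.0265)² = 0.000704
Total = 0.00237. Share from d = 0.00167/0.00237 = 0.703.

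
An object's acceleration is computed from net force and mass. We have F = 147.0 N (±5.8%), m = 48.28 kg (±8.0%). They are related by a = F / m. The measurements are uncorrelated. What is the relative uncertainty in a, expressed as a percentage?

9.88%

Since a is a product/quotient, work with relative uncertainties:
  (1·δF/F)² = (1×0.0580)² = 0.00336;  (-1·δm/m)² = (-1×0.0800)² = 0.00640
δa/a = √(0.00976) = 0.0988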